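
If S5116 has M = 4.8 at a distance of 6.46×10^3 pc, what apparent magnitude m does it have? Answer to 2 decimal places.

18.85

m = M + 5 log₁₀(d/10 pc) = 4.8 + 5 log₁₀(6.46×10^3/10)
  = 4.8 + 5 × 2.810 = 4.8 + 14.05 = 18.85.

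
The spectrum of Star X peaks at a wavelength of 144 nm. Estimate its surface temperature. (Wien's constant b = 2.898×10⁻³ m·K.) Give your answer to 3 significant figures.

2.01×10^4 K

T = b/λ_max = 2.898×10⁻³ / (144×10⁻⁹) = 2.012×10^4 K.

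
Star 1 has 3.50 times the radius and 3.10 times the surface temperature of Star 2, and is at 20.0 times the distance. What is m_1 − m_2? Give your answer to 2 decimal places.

L_1/L_2 = (3.50)²(3.10)⁴ = 1131.
F_1/F_2 = (L_1/L_2)/(d_1/d_2)² = 1131/400.0 = 2.828.
m_1 − m_2 = −2.5 log₁₀(2.828) = -1.13.

-1.13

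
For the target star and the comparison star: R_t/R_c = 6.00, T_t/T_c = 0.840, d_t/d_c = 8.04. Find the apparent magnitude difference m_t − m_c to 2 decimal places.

1.39

L_t/L_c = (6.00)²(0.840)⁴ = 17.92.
F_t/F_c = (L_t/L_c)/(d_t/d_c)² = 17.92/64.64 = 0.2773.
m_t − m_c = −2.5 log₁₀(0.2773) = 1.39.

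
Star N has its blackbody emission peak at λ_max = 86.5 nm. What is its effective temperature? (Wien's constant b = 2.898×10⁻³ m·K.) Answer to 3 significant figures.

3.35×10^4 K

T = b/λ_max = 2.898×10⁻³ / (86.5×10⁻⁹) = 3.350×10^4 K.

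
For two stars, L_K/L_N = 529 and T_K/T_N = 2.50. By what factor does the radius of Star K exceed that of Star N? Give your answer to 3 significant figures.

L ∝ R²T⁴ gives R ∝ √L / T², so
R_K/R_N = √(529) / (2.50)² = 23.00 / 6.250 = 3.680.

3.68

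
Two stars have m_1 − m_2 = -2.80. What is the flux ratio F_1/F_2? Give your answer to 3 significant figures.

F_1/F_2 = 10^(−(m_1 − m_2)/2.5) = 10^(2.80/2.5) = 10^1.120 = 13.18.

13.2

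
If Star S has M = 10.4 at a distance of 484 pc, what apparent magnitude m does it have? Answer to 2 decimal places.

m = M + 5 log₁₀(d/10 pc) = 10.4 + 5 log₁₀(484/10)
  = 10.4 + 5 × 1.685 = 10.4 + 8.42 = 18.82.

18.82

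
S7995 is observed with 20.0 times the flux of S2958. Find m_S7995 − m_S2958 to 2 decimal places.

m_S7995 − m_S2958 = −2.5 log₁₀(F_S7995/F_S2958) = −2.5 log₁₀(20.0) = −2.5 × (1.301) = -3.253.

-3.25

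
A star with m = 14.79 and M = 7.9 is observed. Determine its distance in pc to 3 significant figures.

239 pc

m − M = 5 log₁₀(d/10 pc)
14.79 − (7.9) = 6.89 = 5 log₁₀(d/10)
d = 10 × 10^(6.89/5) = 10 × 10^1.378 = 238.8 pc.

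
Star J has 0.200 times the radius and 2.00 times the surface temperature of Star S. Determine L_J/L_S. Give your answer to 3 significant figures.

0.640

From the Stefan–Boltzmann law, L ∝ R²T⁴, so
L_J/L_S = (R_J/R_S)² (T_J/T_S)⁴ = (0.200)² × (2.00)⁴ = 0.04000 × 16.00 = 0.6400.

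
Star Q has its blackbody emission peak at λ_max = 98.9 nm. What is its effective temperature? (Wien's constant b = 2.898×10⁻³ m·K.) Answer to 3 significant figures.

2.93×10^4 K

T = b/λ_max = 2.898×10⁻³ / (98.9×10⁻⁹) = 2.930×10^4 K.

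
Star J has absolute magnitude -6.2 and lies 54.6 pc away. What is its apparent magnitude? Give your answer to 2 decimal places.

-2.51

m = M + 5 log₁₀(d/10 pc) = -6.2 + 5 log₁₀(54.6/10)
  = -6.2 + 5 × 0.737 = -6.2 + 3.69 = -2.51.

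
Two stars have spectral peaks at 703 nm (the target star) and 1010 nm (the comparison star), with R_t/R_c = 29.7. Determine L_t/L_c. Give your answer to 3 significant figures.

Wien's law gives T ∝ 1/λ_max, so T_t/T_c = λ_c/λ_t = 1010/703 = 1.437.
Then L ∝ R²T⁴ gives L_t/L_c = (29.7)² × (1.437)⁴ = 882.1 × 4.261 = 3758.

3.76×10^3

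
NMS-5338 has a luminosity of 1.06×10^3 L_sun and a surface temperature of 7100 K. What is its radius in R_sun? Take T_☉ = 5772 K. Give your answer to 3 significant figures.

21.5 R_sun

R/R_☉ = √(L/L_☉) / (T/T_☉)² = √(1.06×10^3) / (1.230)²
       = 32.56 / 1.513 = 21.52.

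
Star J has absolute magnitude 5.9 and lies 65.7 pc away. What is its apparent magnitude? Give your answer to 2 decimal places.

m = M + 5 log₁₀(d/10 pc) = 5.9 + 5 log₁₀(65.7/10)
  = 5.9 + 5 × 0.818 = 5.9 + 4.09 = 9.99.

9.99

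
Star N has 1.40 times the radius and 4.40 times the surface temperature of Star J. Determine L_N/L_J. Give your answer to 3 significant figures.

735

From the Stefan–Boltzmann law, L ∝ R²T⁴, so
L_N/L_J = (R_N/R_J)² (T_N/T_J)⁴ = (1.40)² × (4.40)⁴ = 1.960 × 374.8 = 734.6.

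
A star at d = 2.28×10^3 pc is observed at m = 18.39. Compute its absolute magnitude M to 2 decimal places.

6.60

M = m − 5 log₁₀(d/10 pc) = 18.39 − 5 log₁₀(2.28×10^3/10)
  = 18.39 − 5 × 2.358 = 18.39 − 11.79 = 6.60.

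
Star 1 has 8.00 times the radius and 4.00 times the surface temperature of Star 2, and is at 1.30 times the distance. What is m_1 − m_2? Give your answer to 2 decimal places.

L_1/L_2 = (8.00)²(4.00)⁴ = 1.638×10^4.
F_1/F_2 = (L_1/L_2)/(d_1/d_2)² = 1.638×10^4/1.690 = 9695.
m_1 − m_2 = −2.5 log₁₀(9695) = -9.97.

-9.97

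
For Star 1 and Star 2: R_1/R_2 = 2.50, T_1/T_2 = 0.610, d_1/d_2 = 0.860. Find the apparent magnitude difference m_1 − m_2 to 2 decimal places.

L_1/L_2 = (2.50)²(0.610)⁴ = 0.8654.
F_1/F_2 = (L_1/L_2)/(d_1/d_2)² = 0.8654/0.7396 = 1.170.
m_1 − m_2 = −2.5 log₁₀(1.170) = -0.17.

-0.17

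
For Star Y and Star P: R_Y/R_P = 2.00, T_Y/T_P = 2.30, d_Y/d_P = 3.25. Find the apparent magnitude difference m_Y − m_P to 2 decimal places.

L_Y/L_P = (2.00)²(2.30)⁴ = 111.9.
F_Y/F_P = (L_Y/L_P)/(d_Y/d_P)² = 111.9/10.56 = 10.60.
m_Y − m_P = −2.5 log₁₀(10.60) = -2.56.

-2.56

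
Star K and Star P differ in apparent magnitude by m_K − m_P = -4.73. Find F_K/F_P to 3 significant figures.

78.0

F_K/F_P = 10^(−(m_K − m_P)/2.5) = 10^(4.73/2.5) = 10^1.892 = 77.98.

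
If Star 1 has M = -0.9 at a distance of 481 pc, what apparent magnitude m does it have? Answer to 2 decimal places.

7.51

m = M + 5 log₁₀(d/10 pc) = -0.9 + 5 log₁₀(481/10)
  = -0.9 + 5 × 1.682 = -0.9 + 8.41 = 7.51.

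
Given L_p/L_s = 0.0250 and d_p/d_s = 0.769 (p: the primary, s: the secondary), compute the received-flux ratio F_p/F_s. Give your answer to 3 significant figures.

F = L/(4πd²), so F_p/F_s = (L_p/L_s) / (d_p/d_s)²
= 0.0250 / (0.769)² = 0.0250 / 0.5914 = 0.04228.

0.0423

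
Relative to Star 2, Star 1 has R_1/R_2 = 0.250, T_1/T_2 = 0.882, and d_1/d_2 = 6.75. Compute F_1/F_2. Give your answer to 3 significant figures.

L_1/L_2 = (R_1/R_2)²(T_1/T_2)⁴ = (0.250)² × (0.882)⁴ = 0.03782.
F_1/F_2 = (L_1/L_2)/(d_1/d_2)² = 0.03782 / (6.75)² = 8.301×10^-4.

8.30×10^-4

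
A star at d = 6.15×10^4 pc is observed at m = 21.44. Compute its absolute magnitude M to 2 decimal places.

M = m − 5 log₁₀(d/10 pc) = 21.44 − 5 log₁₀(6.15×10^4/10)
  = 21.44 − 5 × 3.789 = 21.44 − 18.94 = 2.50.

2.50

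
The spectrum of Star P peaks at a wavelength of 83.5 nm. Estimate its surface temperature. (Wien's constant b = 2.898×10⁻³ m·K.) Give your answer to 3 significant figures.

3.47×10^4 K

T = b/λ_max = 2.898×10⁻³ / (83.5×10⁻⁹) = 3.471×10^4 K.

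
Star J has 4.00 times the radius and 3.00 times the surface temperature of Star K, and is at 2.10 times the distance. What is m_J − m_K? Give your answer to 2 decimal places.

L_J/L_K = (4.00)²(3.00)⁴ = 1296.
F_J/F_K = (L_J/L_K)/(d_J/d_K)² = 1296/4.410 = 293.9.
m_J − m_K = −2.5 log₁₀(293.9) = -6.17.

-6.17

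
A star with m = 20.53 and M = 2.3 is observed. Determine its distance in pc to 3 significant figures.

4.43×10^4 pc

m − M = 5 log₁₀(d/10 pc)
20.53 − (2.3) = 18.23 = 5 log₁₀(d/10)
d = 10 × 10^(18.23/5) = 10 × 10^3.646 = 4.426×10^4 pc.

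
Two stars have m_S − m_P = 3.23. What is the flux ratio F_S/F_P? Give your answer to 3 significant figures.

F_S/F_P = 10^(−(m_S − m_P)/2.5) = 10^(-3.23/2.5) = 10^-1.292 = 0.05105.

0.0511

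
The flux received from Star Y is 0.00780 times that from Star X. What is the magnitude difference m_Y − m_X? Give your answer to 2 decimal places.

m_Y − m_X = −2.5 log₁₀(F_Y/F_X) = −2.5 log₁₀(0.00780) = −2.5 × (-2.108) = 5.270.

5.27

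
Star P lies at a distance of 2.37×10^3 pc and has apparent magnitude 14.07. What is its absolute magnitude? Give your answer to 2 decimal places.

2.20

M = m − 5 log₁₀(d/10 pc) = 14.07 − 5 log₁₀(2.37×10^3/10)
  = 14.07 − 5 × 2.375 = 14.07 − 11.87 = 2.20.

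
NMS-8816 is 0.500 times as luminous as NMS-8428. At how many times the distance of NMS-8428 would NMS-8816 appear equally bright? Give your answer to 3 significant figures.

Equal flux requires L_NMS-8816/d_NMS-8816² = L_NMS-8428/d_NMS-8428², so d_NMS-8816/d_NMS-8428 = √(L_NMS-8816/L_NMS-8428)
= √(0.500) = 0.7071.

0.707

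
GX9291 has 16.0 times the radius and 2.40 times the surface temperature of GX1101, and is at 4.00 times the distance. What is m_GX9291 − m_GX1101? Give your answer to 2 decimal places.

L_GX9291/L_GX1101 = (16.0)²(2.40)⁴ = 8493.
F_GX9291/F_GX1101 = (L_GX9291/L_GX1101)/(d_GX9291/d_GX1101)² = 8493/16.00 = 530.8.
m_GX9291 − m_GX1101 = −2.5 log₁₀(530.8) = -6.81.

-6.81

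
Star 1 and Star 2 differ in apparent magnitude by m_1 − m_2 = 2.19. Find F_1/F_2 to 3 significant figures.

0.133

F_1/F_2 = 10^(−(m_1 − m_2)/2.5) = 10^(-2.19/2.5) = 10^-0.876 = 0.1330.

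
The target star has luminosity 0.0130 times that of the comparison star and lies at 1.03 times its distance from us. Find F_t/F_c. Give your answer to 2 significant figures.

F = L/(4πd²), so F_t/F_c = (L_t/L_c) / (d_t/d_c)²
= 0.0130 / (1.03)² = 0.0130 / 1.061 = 0.01225.

0.012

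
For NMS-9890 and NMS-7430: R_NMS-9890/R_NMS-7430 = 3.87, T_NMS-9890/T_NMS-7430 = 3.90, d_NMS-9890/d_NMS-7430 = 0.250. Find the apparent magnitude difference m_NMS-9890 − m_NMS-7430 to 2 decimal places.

-11.86

L_NMS-9890/L_NMS-7430 = (3.87)²(3.90)⁴ = 3465.
F_NMS-9890/F_NMS-7430 = (L_NMS-9890/L_NMS-7430)/(d_NMS-9890/d_NMS-7430)² = 3465/0.06250 = 5.544×10^4.
m_NMS-9890 − m_NMS-7430 = −2.5 log₁₀(5.544×10^4) = -11.86.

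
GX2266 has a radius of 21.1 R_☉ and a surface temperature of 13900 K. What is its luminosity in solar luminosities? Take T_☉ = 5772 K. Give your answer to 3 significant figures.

L/L_☉ = (R/R_☉)² (T/T_☉)⁴ = (21.1)² × (13900/5772)⁴
       = 445.2 × (2.408)⁴ = 445.2 × 33.63 = 1.497×10^4.

1.50×10^4 solar luminosities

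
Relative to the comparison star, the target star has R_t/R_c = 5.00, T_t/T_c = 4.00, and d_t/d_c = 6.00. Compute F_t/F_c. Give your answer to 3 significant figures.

L_t/L_c = (R_t/R_c)²(T_t/T_c)⁴ = (5.00)² × (4.00)⁴ = 6400.
F_t/F_c = (L_t/L_c)/(d_t/d_c)² = 6400 / (6.00)² = 177.8.

178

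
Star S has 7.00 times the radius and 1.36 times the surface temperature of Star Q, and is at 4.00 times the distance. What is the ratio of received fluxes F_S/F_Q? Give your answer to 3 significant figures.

10.5

L_S/L_Q = (R_S/R_Q)²(T_S/T_Q)⁴ = (7.00)² × (1.36)⁴ = 167.6.
F_S/F_Q = (L_S/L_Q)/(d_S/d_Q)² = 167.6 / (4.00)² = 10.48.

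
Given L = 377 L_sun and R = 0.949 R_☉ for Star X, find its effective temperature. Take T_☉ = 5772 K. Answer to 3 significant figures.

T/T_☉ = (L/L_☉)^(1/4) / (R/R_☉)^(1/2)
T = 5772 × (377)^(1/4) / √(0.949) = 5772 × 4.406 / 0.9742 = 2.611×10^4 K.

2.61×10^4 K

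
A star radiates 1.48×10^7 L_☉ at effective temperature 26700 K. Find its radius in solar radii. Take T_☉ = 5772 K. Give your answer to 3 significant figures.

180 solar radii

R/R_☉ = √(L/L_☉) / (T/T_☉)² = √(1.48×10^7) / (4.626)²
       = 3847 / 21.40 = 179.8.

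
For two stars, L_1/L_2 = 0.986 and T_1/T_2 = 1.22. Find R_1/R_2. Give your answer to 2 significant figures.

0.67

L ∝ R²T⁴ gives R ∝ √L / T², so
R_1/R_2 = √(0.986) / (1.22)² = 0.9930 / 1.488 = 0.6671.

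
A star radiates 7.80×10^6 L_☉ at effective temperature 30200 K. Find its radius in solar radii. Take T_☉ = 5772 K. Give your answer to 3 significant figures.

102 solar radii

R/R_☉ = √(L/L_☉) / (T/T_☉)² = √(7.80×10^6) / (5.232)²
       = 2793 / 27.38 = 102.0.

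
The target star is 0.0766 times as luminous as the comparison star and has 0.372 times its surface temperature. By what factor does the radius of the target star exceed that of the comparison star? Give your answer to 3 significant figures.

2.00

L ∝ R²T⁴ gives R ∝ √L / T², so
R_t/R_c = √(0.0766) / (0.372)² = 0.2768 / 0.1384 = 2.000.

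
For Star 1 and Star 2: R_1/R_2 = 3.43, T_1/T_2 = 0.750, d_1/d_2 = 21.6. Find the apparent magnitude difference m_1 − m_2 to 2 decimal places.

L_1/L_2 = (3.43)²(0.750)⁴ = 3.722.
F_1/F_2 = (L_1/L_2)/(d_1/d_2)² = 3.722/466.6 = 0.007979.
m_1 − m_2 = −2.5 log₁₀(0.007979) = 5.25.

5.25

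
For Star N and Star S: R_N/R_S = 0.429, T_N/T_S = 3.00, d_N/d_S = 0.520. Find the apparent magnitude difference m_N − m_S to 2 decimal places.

-4.35

L_N/L_S = (0.429)²(3.00)⁴ = 14.91.
F_N/F_S = (L_N/L_S)/(d_N/d_S)² = 14.91/0.2704 = 55.13.
m_N − m_S = −2.5 log₁₀(55.13) = -4.35.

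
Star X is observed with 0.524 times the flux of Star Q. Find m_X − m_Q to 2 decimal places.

m_X − m_Q = −2.5 log₁₀(F_X/F_Q) = −2.5 log₁₀(0.524) = −2.5 × (-0.281) = 0.702.

0.70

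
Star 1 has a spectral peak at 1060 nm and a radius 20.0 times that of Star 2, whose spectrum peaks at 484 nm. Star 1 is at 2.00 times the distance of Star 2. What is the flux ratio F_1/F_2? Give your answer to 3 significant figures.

Wien's law: T_1/T_2 = λ_2/λ_1 = 484/1060 = 0.4566.
L_1/L_2 = (R_1/R_2)²(T_1/T_2)⁴ = (20.0)²(0.4566)⁴ = 17.39.
F_1/F_2 = (L_1/L_2)/(d_1/d_2)² = 17.39/(2.00)² = 4.347.

4.35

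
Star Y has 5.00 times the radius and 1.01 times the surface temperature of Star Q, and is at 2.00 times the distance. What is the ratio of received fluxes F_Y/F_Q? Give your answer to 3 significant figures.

6.50

L_Y/L_Q = (R_Y/R_Q)²(T_Y/T_Q)⁴ = (5.00)² × (1.01)⁴ = 26.02.
F_Y/F_Q = (L_Y/L_Q)/(d_Y/d_Q)² = 26.02 / (2.00)² = 6.504.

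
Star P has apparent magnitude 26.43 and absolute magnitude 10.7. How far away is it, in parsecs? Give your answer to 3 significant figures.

1.40×10^4 pc

m − M = 5 log₁₀(d/10 pc)
26.43 − (10.7) = 15.73 = 5 log₁₀(d/10)
d = 10 × 10^(15.73/5) = 10 × 10^3.146 = 1.400×10^4 pc.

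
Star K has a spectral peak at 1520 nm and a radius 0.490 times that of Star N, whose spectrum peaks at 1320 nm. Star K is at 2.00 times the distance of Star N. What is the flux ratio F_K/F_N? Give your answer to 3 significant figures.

0.0341

Wien's law: T_K/T_N = λ_N/λ_K = 1320/1520 = 0.8684.
L_K/L_N = (R_K/R_N)²(T_K/T_N)⁴ = (0.490)²(0.8684)⁴ = 0.1366.
F_K/F_N = (L_K/L_N)/(d_K/d_N)² = 0.1366/(2.00)² = 0.03414.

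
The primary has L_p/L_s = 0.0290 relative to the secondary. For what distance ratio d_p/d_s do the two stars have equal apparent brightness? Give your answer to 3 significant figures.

0.170

Equal flux requires L_p/d_p² = L_s/d_s², so d_p/d_s = √(L_p/L_s)
= √(0.0290) = 0.1703.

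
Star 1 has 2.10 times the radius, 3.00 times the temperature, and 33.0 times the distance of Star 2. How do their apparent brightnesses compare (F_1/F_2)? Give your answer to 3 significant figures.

0.328

L_1/L_2 = (R_1/R_2)²(T_1/T_2)⁴ = (2.10)² × (3.00)⁴ = 357.2.
F_1/F_2 = (L_1/L_2)/(d_1/d_2)² = 357.2 / (33.0)² = 0.3280.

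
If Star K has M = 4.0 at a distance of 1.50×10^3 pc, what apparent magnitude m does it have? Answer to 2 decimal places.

m = M + 5 log₁₀(d/10 pc) = 4.0 + 5 log₁₀(1.50×10^3/10)
  = 4.0 + 5 × 2.176 = 4.0 + 10.88 = 14.88.

14.88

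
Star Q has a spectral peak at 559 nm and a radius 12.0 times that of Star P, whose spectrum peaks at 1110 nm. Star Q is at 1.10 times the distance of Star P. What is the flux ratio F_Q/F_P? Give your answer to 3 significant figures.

Wien's law: T_Q/T_P = λ_P/λ_Q = 1110/559 = 1.986.
L_Q/L_P = (R_Q/R_P)²(T_Q/T_P)⁴ = (12.0)²(1.986)⁴ = 2239.
F_Q/F_P = (L_Q/L_P)/(d_Q/d_P)² = 2239/(1.10)² = 1850.

1.85×10^3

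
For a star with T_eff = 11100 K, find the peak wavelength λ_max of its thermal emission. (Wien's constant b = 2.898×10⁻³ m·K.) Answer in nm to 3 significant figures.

261 nm

λ_max = b/T = 2.898×10⁻³ / 11100 = 2.61×10^-7 m = 261.1 nm.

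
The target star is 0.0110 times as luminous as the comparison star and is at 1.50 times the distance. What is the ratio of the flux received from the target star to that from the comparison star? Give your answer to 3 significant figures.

F = L/(4πd²), so F_t/F_c = (L_t/L_c) / (d_t/d_c)²
= 0.0110 / (1.50)² = 0.0110 / 2.250 = 0.004889.

0.00489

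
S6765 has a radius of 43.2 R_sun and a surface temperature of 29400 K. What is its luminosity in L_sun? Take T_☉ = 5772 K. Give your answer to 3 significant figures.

L/L_☉ = (R/R_☉)² (T/T_☉)⁴ = (43.2)² × (29400/5772)⁴
       = 1866 × (5.094)⁴ = 1866 × 673.1 = 1.256×10^6.

1.26×10^6 L_sun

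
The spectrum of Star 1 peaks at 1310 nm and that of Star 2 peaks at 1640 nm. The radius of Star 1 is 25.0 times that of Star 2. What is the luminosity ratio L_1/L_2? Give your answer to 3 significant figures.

1.54×10^3

Wien's law gives T ∝ 1/λ_max, so T_1/T_2 = λ_2/λ_1 = 1640/1310 = 1.252.
Then L ∝ R²T⁴ gives L_1/L_2 = (25.0)² × (1.252)⁴ = 625.0 × 2.456 = 1535.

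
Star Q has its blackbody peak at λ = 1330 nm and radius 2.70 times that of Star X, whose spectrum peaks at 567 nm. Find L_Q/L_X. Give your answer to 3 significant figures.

0.241

Wien's law gives T ∝ 1/λ_max, so T_Q/T_X = λ_X/λ_Q = 567/1330 = 0.4263.
Then L ∝ R²T⁴ gives L_Q/L_X = (2.70)² × (0.4263)⁴ = 7.290 × 0.03303 = 0.2408.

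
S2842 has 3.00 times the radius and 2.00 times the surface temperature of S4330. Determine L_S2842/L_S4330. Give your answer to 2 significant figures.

1.4×10^2

From the Stefan–Boltzmann law, L ∝ R²T⁴, so
L_S2842/L_S4330 = (R_S2842/R_S4330)² (T_S2842/T_S4330)⁴ = (3.00)² × (2.00)⁴ = 9.000 × 16.00 = 144.0.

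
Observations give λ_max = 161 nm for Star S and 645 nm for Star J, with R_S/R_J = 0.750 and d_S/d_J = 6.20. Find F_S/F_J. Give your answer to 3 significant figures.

3.77

Wien's law: T_S/T_J = λ_J/λ_S = 645/161 = 4.006.
L_S/L_J = (R_S/R_J)²(T_S/T_J)⁴ = (0.750)²(4.006)⁴ = 144.9.
F_S/F_J = (L_S/L_J)/(d_S/d_J)² = 144.9/(6.20)² = 3.769.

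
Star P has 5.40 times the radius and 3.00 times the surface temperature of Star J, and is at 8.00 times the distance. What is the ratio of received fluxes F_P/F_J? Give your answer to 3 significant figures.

L_P/L_J = (R_P/R_J)²(T_P/T_J)⁴ = (5.40)² × (3.00)⁴ = 2362.
F_P/F_J = (L_P/L_J)/(d_P/d_J)² = 2362 / (8.00)² = 36.91.

36.9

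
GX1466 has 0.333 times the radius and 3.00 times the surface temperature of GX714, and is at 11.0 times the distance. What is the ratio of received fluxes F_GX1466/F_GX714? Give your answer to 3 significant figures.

L_GX1466/L_GX714 = (R_GX1466/R_GX714)²(T_GX1466/T_GX714)⁴ = (0.333)² × (3.00)⁴ = 8.982.
F_GX1466/F_GX714 = (L_GX1466/L_GX714)/(d_GX1466/d_GX714)² = 8.982 / (11.0)² = 0.07423.

0.0742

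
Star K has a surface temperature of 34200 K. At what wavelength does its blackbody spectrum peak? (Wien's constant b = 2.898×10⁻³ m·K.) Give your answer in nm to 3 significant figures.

λ_max = b/T = 2.898×10⁻³ / 34200 = 8.47×10^-8 m = 84.74 nm.

84.7 nm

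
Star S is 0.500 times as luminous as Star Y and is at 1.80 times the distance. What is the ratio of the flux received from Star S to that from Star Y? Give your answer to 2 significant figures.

0.15

F = L/(4πd²), so F_S/F_Y = (L_S/L_Y) / (d_S/d_Y)²
= 0.500 / (1.80)² = 0.500 / 3.240 = 0.1543.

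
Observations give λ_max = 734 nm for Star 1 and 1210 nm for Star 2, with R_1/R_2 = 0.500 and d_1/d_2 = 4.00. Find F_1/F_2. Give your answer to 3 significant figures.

0.115

Wien's law: T_1/T_2 = λ_2/λ_1 = 1210/734 = 1.649.
L_1/L_2 = (R_1/R_2)²(T_1/T_2)⁴ = (0.500)²(1.649)⁴ = 1.846.
F_1/F_2 = (L_1/L_2)/(d_1/d_2)² = 1.846/(4.00)² = 0.1154.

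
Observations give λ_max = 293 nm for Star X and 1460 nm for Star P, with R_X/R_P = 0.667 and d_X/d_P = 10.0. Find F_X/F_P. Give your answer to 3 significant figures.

2.74

Wien's law: T_X/T_P = λ_P/λ_X = 1460/293 = 4.983.
L_X/L_P = (R_X/R_P)²(T_X/T_P)⁴ = (0.667)²(4.983)⁴ = 274.3.
F_X/F_P = (L_X/L_P)/(d_X/d_P)² = 274.3/(10.0)² = 2.743.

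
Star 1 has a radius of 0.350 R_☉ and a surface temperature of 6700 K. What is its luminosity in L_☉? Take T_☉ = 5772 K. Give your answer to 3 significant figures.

L/L_☉ = (R/R_☉)² (T/T_☉)⁴ = (0.350)² × (6700/5772)⁴
       = 0.1225 × (1.161)⁴ = 0.1225 × 1.815 = 0.2224.

0.222 L_☉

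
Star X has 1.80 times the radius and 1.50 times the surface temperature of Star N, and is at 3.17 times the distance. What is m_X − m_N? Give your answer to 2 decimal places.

L_X/L_N = (1.80)²(1.50)⁴ = 16.40.
F_X/F_N = (L_X/L_N)/(d_X/d_N)² = 16.40/10.05 = 1.632.
m_X − m_N = −2.5 log₁₀(1.632) = -0.53.

-0.53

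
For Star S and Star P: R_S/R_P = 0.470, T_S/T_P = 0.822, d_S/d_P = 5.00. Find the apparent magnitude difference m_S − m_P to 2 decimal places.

L_S/L_P = (0.470)²(0.822)⁴ = 0.1009.
F_S/F_P = (L_S/L_P)/(d_S/d_P)² = 0.1009/25.00 = 0.004034.
m_S − m_P = −2.5 log₁₀(0.004034) = 5.99.

5.99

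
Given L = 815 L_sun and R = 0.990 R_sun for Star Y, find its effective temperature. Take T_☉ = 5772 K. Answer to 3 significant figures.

T/T_☉ = (L/L_☉)^(1/4) / (R/R_☉)^(1/2)
T = 5772 × (815)^(1/4) / √(0.990) = 5772 × 5.343 / 0.9950 = 3.100×10^4 K.

3.10×10^4 K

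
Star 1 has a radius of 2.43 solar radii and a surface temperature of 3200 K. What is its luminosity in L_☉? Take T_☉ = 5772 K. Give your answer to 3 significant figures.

0.558 L_☉

L/L_☉ = (R/R_☉)² (T/T_☉)⁴ = (2.43)² × (3200/5772)⁴
       = 5.905 × (0.5544)⁴ = 5.905 × 0.09447 = 0.5578.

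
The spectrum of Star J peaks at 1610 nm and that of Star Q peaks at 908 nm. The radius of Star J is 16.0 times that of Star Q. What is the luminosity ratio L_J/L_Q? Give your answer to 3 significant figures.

Wien's law gives T ∝ 1/λ_max, so T_J/T_Q = λ_Q/λ_J = 908/1610 = 0.5640.
Then L ∝ R²T⁴ gives L_J/L_Q = (16.0)² × (0.5640)⁴ = 256.0 × 0.1012 = 25.90.

25.9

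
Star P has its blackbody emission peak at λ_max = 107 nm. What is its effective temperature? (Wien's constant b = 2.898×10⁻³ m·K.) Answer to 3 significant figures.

T = b/λ_max = 2.898×10⁻³ / (107×10⁻⁹) = 2.708×10^4 K.

2.71×10^4 K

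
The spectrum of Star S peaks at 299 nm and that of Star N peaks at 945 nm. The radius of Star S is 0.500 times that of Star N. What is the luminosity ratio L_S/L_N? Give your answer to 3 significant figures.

24.9

Wien's law gives T ∝ 1/λ_max, so T_S/T_N = λ_N/λ_S = 945/299 = 3.161.
Then L ∝ R²T⁴ gives L_S/L_N = (0.500)² × (3.161)⁴ = 0.2500 × 99.78 = 24.94.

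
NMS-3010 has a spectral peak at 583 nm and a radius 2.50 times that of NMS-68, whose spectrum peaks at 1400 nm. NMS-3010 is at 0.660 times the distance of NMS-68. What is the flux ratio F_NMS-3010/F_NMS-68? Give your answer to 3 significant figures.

Wien's law: T_NMS-3010/T_NMS-68 = λ_NMS-68/λ_NMS-3010 = 1400/583 = 2.401.
L_NMS-3010/L_NMS-68 = (R_NMS-3010/R_NMS-68)²(T_NMS-3010/T_NMS-68)⁴ = (2.50)²(2.401)⁴ = 207.8.
F_NMS-3010/F_NMS-68 = (L_NMS-3010/L_NMS-68)/(d_NMS-3010/d_NMS-68)² = 207.8/(0.660)² = 477.1.

477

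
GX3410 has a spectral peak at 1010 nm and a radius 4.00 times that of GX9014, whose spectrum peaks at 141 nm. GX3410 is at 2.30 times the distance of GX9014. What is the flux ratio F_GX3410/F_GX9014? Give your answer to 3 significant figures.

0.00115

Wien's law: T_GX3410/T_GX9014 = λ_GX9014/λ_GX3410 = 141/1010 = 0.1396.
L_GX3410/L_GX9014 = (R_GX3410/R_GX9014)²(T_GX3410/T_GX9014)⁴ = (4.00)²(0.1396)⁴ = 0.006077.
F_GX3410/F_GX9014 = (L_GX3410/L_GX9014)/(d_GX3410/d_GX9014)² = 0.006077/(2.30)² = 0.001149.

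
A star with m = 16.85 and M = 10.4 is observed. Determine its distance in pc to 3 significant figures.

195 pc

m − M = 5 log₁₀(d/10 pc)
16.85 − (10.4) = 6.45 = 5 log₁₀(d/10)
d = 10 × 10^(6.45/5) = 10 × 10^1.290 = 195.0 pc.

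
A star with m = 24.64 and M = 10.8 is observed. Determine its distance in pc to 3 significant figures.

5.86×10^3 pc

m − M = 5 log₁₀(d/10 pc)
24.64 − (10.8) = 13.84 = 5 log₁₀(d/10)
d = 10 × 10^(13.84/5) = 10 × 10^2.768 = 5861 pc.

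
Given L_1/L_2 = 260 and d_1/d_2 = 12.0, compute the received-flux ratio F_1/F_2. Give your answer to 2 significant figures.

1.8

F = L/(4πd²), so F_1/F_2 = (L_1/L_2) / (d_1/d_2)²
= 260 / (12.0)² = 260 / 144.0 = 1.806.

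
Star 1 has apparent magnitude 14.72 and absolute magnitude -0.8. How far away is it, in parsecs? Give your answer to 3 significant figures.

1.27×10^4 pc

m − M = 5 log₁₀(d/10 pc)
14.72 − (-0.8) = 15.52 = 5 log₁₀(d/10)
d = 10 × 10^(15.52/5) = 10 × 10^3.104 = 1.271×10^4 pc.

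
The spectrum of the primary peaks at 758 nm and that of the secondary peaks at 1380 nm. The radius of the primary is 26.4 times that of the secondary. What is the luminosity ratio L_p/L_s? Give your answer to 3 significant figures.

Wien's law gives T ∝ 1/λ_max, so T_p/T_s = λ_s/λ_p = 1380/758 = 1.821.
Then L ∝ R²T⁴ gives L_p/L_s = (26.4)² × (1.821)⁴ = 697.0 × 10.99 = 7657.

7.66×10^3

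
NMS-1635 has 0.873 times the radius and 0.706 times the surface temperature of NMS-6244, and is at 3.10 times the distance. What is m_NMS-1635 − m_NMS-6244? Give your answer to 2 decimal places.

L_NMS-1635/L_NMS-6244 = (0.873)²(0.706)⁴ = 0.1893.
F_NMS-1635/F_NMS-6244 = (L_NMS-1635/L_NMS-6244)/(d_NMS-1635/d_NMS-6244)² = 0.1893/9.610 = 0.01970.
m_NMS-1635 − m_NMS-6244 = −2.5 log₁₀(0.01970) = 4.26.

4.26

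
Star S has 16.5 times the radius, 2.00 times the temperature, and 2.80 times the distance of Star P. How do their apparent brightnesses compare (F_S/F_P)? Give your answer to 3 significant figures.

L_S/L_P = (R_S/R_P)²(T_S/T_P)⁴ = (16.5)² × (2.00)⁴ = 4356.
F_S/F_P = (L_S/L_P)/(d_S/d_P)² = 4356 / (2.80)² = 555.6.

556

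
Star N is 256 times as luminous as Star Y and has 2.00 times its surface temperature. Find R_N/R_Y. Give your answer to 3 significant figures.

L ∝ R²T⁴ gives R ∝ √L / T², so
R_N/R_Y = √(256) / (2.00)² = 16.00 / 4.000 = 4.000.

4.00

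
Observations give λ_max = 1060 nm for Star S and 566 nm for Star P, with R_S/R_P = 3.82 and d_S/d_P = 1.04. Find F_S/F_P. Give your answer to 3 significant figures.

Wien's law: T_S/T_P = λ_P/λ_S = 566/1060 = 0.5340.
L_S/L_P = (R_S/R_P)²(T_S/T_P)⁴ = (3.82)²(0.5340)⁴ = 1.186.
F_S/F_P = (L_S/L_P)/(d_S/d_P)² = 1.186/(1.04)² = 1.097.

1.10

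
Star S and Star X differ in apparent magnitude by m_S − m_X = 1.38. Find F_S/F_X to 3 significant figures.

0.281

F_S/F_X = 10^(−(m_S − m_X)/2.5) = 10^(-1.38/2.5) = 10^-0.552 = 0.2805.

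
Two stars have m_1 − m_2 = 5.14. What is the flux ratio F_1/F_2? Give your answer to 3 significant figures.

0.00879

F_1/F_2 = 10^(−(m_1 − m_2)/2.5) = 10^(-5.14/2.5) = 10^-2.056 = 0.008790.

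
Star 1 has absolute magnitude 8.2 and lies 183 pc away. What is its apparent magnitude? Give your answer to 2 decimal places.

m = M + 5 log₁₀(d/10 pc) = 8.2 + 5 log₁₀(183/10)
  = 8.2 + 5 × 1.262 = 8.2 + 6.31 = 14.51.

14.51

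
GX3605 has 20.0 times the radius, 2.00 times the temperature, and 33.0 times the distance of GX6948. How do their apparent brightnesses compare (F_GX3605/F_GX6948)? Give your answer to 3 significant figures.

5.88

L_GX3605/L_GX6948 = (R_GX3605/R_GX6948)²(T_GX3605/T_GX6948)⁴ = (20.0)² × (2.00)⁴ = 6400.
F_GX3605/F_GX6948 = (L_GX3605/L_GX6948)/(d_GX3605/d_GX6948)² = 6400 / (33.0)² = 5.877.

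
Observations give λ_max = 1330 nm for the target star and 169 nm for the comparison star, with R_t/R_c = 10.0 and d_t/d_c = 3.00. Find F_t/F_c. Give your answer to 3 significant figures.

Wien's law: T_t/T_c = λ_c/λ_t = 169/1330 = 0.1271.
L_t/L_c = (R_t/R_c)²(T_t/T_c)⁴ = (10.0)²(0.1271)⁴ = 0.02607.
F_t/F_c = (L_t/L_c)/(d_t/d_c)² = 0.02607/(3.00)² = 0.002897.

0.00290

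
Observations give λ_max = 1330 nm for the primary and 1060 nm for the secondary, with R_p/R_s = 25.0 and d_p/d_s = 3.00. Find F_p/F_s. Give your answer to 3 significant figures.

Wien's law: T_p/T_s = λ_s/λ_p = 1060/1330 = 0.7970.
L_p/L_s = (R_p/R_s)²(T_p/T_s)⁴ = (25.0)²(0.7970)⁴ = 252.2.
F_p/F_s = (L_p/L_s)/(d_p/d_s)² = 252.2/(3.00)² = 28.02.

28.0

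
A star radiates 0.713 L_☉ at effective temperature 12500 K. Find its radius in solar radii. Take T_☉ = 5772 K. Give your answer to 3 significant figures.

0.180 solar radii

R/R_☉ = √(L/L_☉) / (T/T_☉)² = √(0.713) / (2.166)²
       = 0.8444 / 4.690 = 0.1800.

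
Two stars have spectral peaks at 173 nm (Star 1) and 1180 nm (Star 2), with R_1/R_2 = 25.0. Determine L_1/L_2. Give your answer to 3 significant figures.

Wien's law gives T ∝ 1/λ_max, so T_1/T_2 = λ_2/λ_1 = 1180/173 = 6.821.
Then L ∝ R²T⁴ gives L_1/L_2 = (25.0)² × (6.821)⁴ = 625.0 × 2164 = 1.353×10^6.

1.35×10^6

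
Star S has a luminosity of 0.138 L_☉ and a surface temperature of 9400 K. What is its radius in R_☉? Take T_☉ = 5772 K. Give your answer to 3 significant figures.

0.140 R_☉

R/R_☉ = √(L/L_☉) / (T/T_☉)² = √(0.138) / (1.629)²
       = 0.3715 / 2.652 = 0.1401.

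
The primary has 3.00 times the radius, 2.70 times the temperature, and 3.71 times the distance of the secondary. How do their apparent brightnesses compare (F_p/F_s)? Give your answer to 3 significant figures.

L_p/L_s = (R_p/R_s)²(T_p/T_s)⁴ = (3.00)² × (2.70)⁴ = 478.3.
F_p/F_s = (L_p/L_s)/(d_p/d_s)² = 478.3 / (3.71)² = 34.75.

34.7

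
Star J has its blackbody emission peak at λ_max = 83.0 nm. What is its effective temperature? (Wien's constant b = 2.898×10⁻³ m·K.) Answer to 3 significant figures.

T = b/λ_max = 2.898×10⁻³ / (83.0×10⁻⁹) = 3.492×10^4 K.

3.49×10^4 K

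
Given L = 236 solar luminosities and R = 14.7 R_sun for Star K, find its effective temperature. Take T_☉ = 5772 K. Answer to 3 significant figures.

5.90×10^3 K

T/T_☉ = (L/L_☉)^(1/4) / (R/R_☉)^(1/2)
T = 5772 × (236)^(1/4) / √(14.7) = 5772 × 3.919 / 3.834 = 5901 K.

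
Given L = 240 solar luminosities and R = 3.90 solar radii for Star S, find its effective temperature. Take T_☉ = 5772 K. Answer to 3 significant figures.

T/T_☉ = (L/L_☉)^(1/4) / (R/R_☉)^(1/2)
T = 5772 × (240)^(1/4) / √(3.90) = 5772 × 3.936 / 1.975 = 1.150×10^4 K.

1.15×10^4 K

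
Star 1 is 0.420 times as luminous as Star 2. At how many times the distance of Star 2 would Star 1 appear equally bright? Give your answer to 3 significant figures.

Equal flux requires L_1/d_1² = L_2/d_2², so d_1/d_2 = √(L_1/L_2)
= √(0.420) = 0.6481.

0.648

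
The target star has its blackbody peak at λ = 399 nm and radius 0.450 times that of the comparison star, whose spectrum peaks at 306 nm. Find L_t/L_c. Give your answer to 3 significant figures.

0.0701

Wien's law gives T ∝ 1/λ_max, so T_t/T_c = λ_c/λ_t = 306/399 = 0.7669.
Then L ∝ R²T⁴ gives L_t/L_c = (0.450)² × (0.7669)⁴ = 0.2025 × 0.3459 = 0.07005.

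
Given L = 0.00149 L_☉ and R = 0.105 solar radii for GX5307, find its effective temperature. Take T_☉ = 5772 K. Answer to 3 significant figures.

3.50×10^3 K

T/T_☉ = (L/L_☉)^(1/4) / (R/R_☉)^(1/2)
T = 5772 × (0.00149)^(1/4) / √(0.105) = 5772 × 0.1965 / 0.3240 = 3500 K.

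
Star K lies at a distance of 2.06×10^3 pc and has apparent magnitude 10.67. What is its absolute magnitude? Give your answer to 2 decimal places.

-0.90

M = m − 5 log₁₀(d/10 pc) = 10.67 − 5 log₁₀(2.06×10^3/10)
  = 10.67 − 5 × 2.314 = 10.67 − 11.57 = -0.90.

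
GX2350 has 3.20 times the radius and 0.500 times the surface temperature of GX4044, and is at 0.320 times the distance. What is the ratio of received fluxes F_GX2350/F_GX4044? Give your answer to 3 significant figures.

L_GX2350/L_GX4044 = (R_GX2350/R_GX4044)²(T_GX2350/T_GX4044)⁴ = (3.20)² × (0.500)⁴ = 0.6400.
F_GX2350/F_GX4044 = (L_GX2350/L_GX4044)/(d_GX2350/d_GX4044)² = 0.6400 / (0.320)² = 6.250.

6.25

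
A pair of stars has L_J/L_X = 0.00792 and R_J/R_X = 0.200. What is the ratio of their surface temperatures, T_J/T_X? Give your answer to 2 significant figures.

0.67

L ∝ R²T⁴ gives T ∝ (L/R²)^(1/4), so
T_J/T_X = (0.00792 / 0.200²)^(1/4) = (0.1980)^(1/4) = 0.6671.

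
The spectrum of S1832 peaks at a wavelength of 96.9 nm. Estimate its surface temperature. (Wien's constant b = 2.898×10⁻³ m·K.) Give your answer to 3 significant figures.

T = b/λ_max = 2.898×10⁻³ / (96.9×10⁻⁹) = 2.991×10^4 K.

2.99×10^4 K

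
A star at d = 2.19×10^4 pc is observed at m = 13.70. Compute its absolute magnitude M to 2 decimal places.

M = m − 5 log₁₀(d/10 pc) = 13.70 − 5 log₁₀(2.19×10^4/10)
  = 13.70 − 5 × 3.340 = 13.70 − 16.70 = -3.00.

-3.00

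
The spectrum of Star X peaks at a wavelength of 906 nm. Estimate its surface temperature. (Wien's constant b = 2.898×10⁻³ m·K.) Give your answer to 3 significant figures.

T = b/λ_max = 2.898×10⁻³ / (906×10⁻⁹) = 3199 K.

3.20×10^3 K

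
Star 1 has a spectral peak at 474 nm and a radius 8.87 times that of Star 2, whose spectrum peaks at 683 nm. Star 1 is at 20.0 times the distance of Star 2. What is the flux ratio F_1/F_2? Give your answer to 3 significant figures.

Wien's law: T_1/T_2 = λ_2/λ_1 = 683/474 = 1.441.
L_1/L_2 = (R_1/R_2)²(T_1/T_2)⁴ = (8.87)²(1.441)⁴ = 339.2.
F_1/F_2 = (L_1/L_2)/(d_1/d_2)² = 339.2/(20.0)² = 0.8479.

0.848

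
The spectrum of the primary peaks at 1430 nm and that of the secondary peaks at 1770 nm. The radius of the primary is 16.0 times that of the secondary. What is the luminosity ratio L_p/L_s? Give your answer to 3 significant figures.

Wien's law gives T ∝ 1/λ_max, so T_p/T_s = λ_s/λ_p = 1770/1430 = 1.238.
Then L ∝ R²T⁴ gives L_p/L_s = (16.0)² × (1.238)⁴ = 256.0 × 2.347 = 600.9.

601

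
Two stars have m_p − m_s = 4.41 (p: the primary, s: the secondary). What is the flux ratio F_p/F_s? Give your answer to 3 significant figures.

0.0172

F_p/F_s = 10^(−(m_p − m_s)/2.5) = 10^(-4.41/2.5) = 10^-1.764 = 0.01722.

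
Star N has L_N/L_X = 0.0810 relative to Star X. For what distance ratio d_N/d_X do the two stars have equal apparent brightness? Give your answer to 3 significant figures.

0.285

Equal flux requires L_N/d_N² = L_X/d_X², so d_N/d_X = √(L_N/L_X)
= √(0.0810) = 0.2846.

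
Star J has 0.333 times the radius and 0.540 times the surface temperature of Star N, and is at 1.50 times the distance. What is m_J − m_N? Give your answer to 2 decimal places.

5.94

L_J/L_N = (0.333)²(0.540)⁴ = 0.009429.
F_J/F_N = (L_J/L_N)/(d_J/d_N)² = 0.009429/2.250 = 0.004191.
m_J − m_N = −2.5 log₁₀(0.004191) = 5.94.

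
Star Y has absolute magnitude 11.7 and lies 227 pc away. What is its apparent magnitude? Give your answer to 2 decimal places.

m = M + 5 log₁₀(d/10 pc) = 11.7 + 5 log₁₀(227/10)
  = 11.7 + 5 × 1.356 = 11.7 + 6.78 = 18.48.

18.48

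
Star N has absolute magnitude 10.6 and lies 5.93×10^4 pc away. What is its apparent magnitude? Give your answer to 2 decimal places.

29.47

m = M + 5 log₁₀(d/10 pc) = 10.6 + 5 log₁₀(5.93×10^4/10)
  = 10.6 + 5 × 3.773 = 10.6 + 18.87 = 29.47.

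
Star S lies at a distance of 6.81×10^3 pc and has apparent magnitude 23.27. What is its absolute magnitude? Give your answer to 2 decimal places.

M = m − 5 log₁₀(d/10 pc) = 23.27 − 5 log₁₀(6.81×10^3/10)
  = 23.27 − 5 × 2.833 = 23.27 − 14.17 = 9.10.

9.10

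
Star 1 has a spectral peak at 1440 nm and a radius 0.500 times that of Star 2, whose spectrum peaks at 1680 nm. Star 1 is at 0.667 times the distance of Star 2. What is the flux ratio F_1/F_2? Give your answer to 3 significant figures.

Wien's law: T_1/T_2 = λ_2/λ_1 = 1680/1440 = 1.167.
L_1/L_2 = (R_1/R_2)²(T_1/T_2)⁴ = (0.500)²(1.167)⁴ = 0.4632.
F_1/F_2 = (L_1/L_2)/(d_1/d_2)² = 0.4632/(0.667)² = 1.041.

1.04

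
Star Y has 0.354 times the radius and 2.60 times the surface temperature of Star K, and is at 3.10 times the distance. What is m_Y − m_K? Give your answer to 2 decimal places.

L_Y/L_K = (0.354)²(2.60)⁴ = 5.727.
F_Y/F_K = (L_Y/L_K)/(d_Y/d_K)² = 5.727/9.610 = 0.5959.
m_Y − m_K = −2.5 log₁₀(0.5959) = 0.56.

0.56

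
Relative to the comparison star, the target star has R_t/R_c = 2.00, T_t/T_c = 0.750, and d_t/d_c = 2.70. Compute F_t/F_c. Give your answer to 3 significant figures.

L_t/L_c = (R_t/R_c)²(T_t/T_c)⁴ = (2.00)² × (0.750)⁴ = 1.266.
F_t/F_c = (L_t/L_c)/(d_t/d_c)² = 1.266 / (2.70)² = 0.1736.

0.174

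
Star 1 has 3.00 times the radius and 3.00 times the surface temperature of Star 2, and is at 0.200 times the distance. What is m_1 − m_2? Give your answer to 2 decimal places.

-10.65

L_1/L_2 = (3.00)²(3.00)⁴ = 729.0.
F_1/F_2 = (L_1/L_2)/(d_1/d_2)² = 729.0/0.04000 = 1.822×10^4.
m_1 − m_2 = −2.5 log₁₀(1.822×10^4) = -10.65.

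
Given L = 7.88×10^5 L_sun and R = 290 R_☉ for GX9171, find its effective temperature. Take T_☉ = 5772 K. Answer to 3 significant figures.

1.01×10^4 K

T/T_☉ = (L/L_☉)^(1/4) / (R/R_☉)^(1/2)
T = 5772 × (7.88×10^5)^(1/4) / √(290) = 5772 × 29.79 / 17.03 = 1.010×10^4 K.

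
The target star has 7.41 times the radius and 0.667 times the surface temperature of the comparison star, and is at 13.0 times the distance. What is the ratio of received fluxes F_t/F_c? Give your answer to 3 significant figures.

0.0643

L_t/L_c = (R_t/R_c)²(T_t/T_c)⁴ = (7.41)² × (0.667)⁴ = 10.87.
F_t/F_c = (L_t/L_c)/(d_t/d_c)² = 10.87 / (13.0)² = 0.06431.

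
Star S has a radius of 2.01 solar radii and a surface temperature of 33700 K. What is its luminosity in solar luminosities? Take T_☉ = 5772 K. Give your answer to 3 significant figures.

L/L_☉ = (R/R_☉)² (T/T_☉)⁴ = (2.01)² × (33700/5772)⁴
       = 4.040 × (5.839)⁴ = 4.040 × 1162 = 4695.

4.69×10^3 solar luminosities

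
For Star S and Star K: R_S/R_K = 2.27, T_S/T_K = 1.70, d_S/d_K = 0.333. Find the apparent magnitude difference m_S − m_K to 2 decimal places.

L_S/L_K = (2.27)²(1.70)⁴ = 43.04.
F_S/F_K = (L_S/L_K)/(d_S/d_K)² = 43.04/0.1109 = 388.1.
m_S − m_K = −2.5 log₁₀(388.1) = -6.47.

-6.47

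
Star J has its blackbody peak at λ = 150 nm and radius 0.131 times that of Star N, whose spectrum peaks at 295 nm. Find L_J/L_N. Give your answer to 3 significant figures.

0.257

Wien's law gives T ∝ 1/λ_max, so T_J/T_N = λ_N/λ_J = 295/150 = 1.967.
Then L ∝ R²T⁴ gives L_J/L_N = (0.131)² × (1.967)⁴ = 0.01716 × 14.96 = 0.2567.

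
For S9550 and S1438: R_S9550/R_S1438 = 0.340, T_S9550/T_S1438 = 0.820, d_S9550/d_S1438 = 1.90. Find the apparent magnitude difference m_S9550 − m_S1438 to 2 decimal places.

L_S9550/L_S1438 = (0.340)²(0.820)⁴ = 0.05227.
F_S9550/F_S1438 = (L_S9550/L_S1438)/(d_S9550/d_S1438)² = 0.05227/3.610 = 0.01448.
m_S9550 − m_S1438 = −2.5 log₁₀(0.01448) = 4.60.

4.60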